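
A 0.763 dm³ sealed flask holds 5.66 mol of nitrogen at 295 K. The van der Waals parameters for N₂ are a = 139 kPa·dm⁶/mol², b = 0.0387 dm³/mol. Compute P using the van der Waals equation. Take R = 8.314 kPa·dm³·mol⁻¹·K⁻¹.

P ≈ 17871 kPa

P = nRT/(V − nb) − a n²/V²
nRT/(V − nb) = (5.66)(8.314)(295)/(0.763 − 5.66×0.0387) = 13882/0.54396 = 25520 kPa
a n²/V² = (139)(5.66)²/(0.763)² = 7648.9 kPa
P = 25520 − 7648.9 = 17871 kPa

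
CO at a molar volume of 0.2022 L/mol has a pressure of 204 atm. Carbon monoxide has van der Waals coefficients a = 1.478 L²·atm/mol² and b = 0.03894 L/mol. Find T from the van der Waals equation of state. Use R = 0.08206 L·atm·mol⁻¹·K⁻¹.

T ≈ 477.8 K

T = (P + a/V_m²)(V_m − b)/R
P + a/V_m² = 204 + 1.478/(0.2022)² = 240.15 atm
V_m − b = 0.2022 − 0.03894 = 0.16326 L/mol
T = (240.15)(0.16326)/0.08206 = 477.8 K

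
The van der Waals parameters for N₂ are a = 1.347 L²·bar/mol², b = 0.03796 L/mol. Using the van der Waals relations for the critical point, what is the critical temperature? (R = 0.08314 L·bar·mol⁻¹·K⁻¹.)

For a van der Waals gas, T_c = 8a/(27Rb).
T_c = 8×1.347/(27×0.08314×0.03796) = 10.776/0.085212 = 126.5 K

T_c ≈ 126.5 K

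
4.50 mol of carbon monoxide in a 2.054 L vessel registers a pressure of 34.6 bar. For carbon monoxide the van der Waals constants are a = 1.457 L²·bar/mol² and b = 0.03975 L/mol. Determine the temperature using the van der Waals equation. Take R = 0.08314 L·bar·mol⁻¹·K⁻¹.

T = (P + a n²/V²)(V − nb)/(nR)
P + a n²/V² = 34.6 + (1.457)(4.50)²/(2.054)² = 41.593 bar
V − nb = 2.054 − (4.50)(0.03975) = 1.8751 L
T = (41.593)(1.8751)/((4.50)(0.08314)) = 208.5 K

T ≈ 208.5 K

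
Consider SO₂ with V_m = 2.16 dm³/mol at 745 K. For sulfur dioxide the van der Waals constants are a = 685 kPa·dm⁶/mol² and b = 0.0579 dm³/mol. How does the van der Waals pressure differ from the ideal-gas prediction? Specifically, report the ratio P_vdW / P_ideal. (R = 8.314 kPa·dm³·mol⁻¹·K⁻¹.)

Ideal: P_ideal = RT/V_m = (8.314)(745)/2.16 = 2867.56 kPa
vdW: P = RT/(V_m − b) − a/V_m² = 6193.93/2.10210 − 685/4.66560 = 2946.54 − 146.819 = 2799.72 kPa
Ratio = 2799.72/2867.56 = 0.9763

P_vdW / P_ideal ≈ 0.9763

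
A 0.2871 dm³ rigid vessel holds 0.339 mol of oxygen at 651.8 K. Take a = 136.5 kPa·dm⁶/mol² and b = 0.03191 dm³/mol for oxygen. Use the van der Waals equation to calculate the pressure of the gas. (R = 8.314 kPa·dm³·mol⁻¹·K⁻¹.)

P ≈ 6459 kPa

P = nRT/(V − nb) − a n²/V²
nRT/(V − nb) = (0.339)(8.314)(651.8)/(0.2871 − 0.339×0.03191) = 1837.1/0.27628 = 6649.4 kPa
a n²/V² = (136.5)(0.339)²/(0.2871)² = 190.31 kPa
P = 6649.4 − 190.31 = 6459 kPa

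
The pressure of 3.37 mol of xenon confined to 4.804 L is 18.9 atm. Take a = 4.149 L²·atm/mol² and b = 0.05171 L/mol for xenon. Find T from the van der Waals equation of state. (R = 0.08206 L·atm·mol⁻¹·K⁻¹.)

T ≈ 350.6 K

T = (P + a n²/V²)(V − nb)/(nR)
P + a n²/V² = 18.9 + (4.149)(3.37)²/(4.804)² = 20.942 atm
V − nb = 4.804 − (3.37)(0.05171) = 4.6297 L
T = (20.942)(4.6297)/((3.37)(0.08206)) = 350.6 K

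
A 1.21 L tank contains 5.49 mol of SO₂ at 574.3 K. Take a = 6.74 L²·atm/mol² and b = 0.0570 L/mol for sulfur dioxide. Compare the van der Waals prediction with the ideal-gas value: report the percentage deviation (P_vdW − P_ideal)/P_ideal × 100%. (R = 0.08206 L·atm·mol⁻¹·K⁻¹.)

Ideal: P_ideal = nRT/V = (5.49)(0.08206)(574.3)/1.21 = 213.824 atm
vdW: P = nRT/(V − nb) − a n²/V² = 258.728/0.897070 − 203.144/1.46410 = 288.415 − 138.750 = 149.665 atm
% deviation = (149.665 − 213.824)/213.824 × 100% = -30.01%

-30.01 %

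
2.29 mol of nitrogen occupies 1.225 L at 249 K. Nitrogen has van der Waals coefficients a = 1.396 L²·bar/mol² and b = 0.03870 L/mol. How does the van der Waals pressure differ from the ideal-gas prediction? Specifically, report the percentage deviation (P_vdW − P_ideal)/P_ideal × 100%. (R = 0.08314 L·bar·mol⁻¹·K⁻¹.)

-4.81 %

Ideal: P_ideal = nRT/V = (2.29)(0.08314)(249)/1.225 = 38.6998 bar
vdW: P = nRT/(V − nb) − a n²/V² = 47.4073/1.13638 − 7.32076/1.50063 = 41.7178 − 4.87846 = 36.8393 bar
% deviation = (36.8393 − 38.6998)/38.6998 × 100% = -4.81%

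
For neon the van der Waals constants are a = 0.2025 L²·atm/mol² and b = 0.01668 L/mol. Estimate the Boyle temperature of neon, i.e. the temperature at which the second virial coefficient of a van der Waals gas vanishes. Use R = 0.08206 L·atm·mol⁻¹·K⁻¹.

For a van der Waals gas the second virial coefficient B₂ = b − a/(RT) vanishes at T_B = a/(Rb).
T_B = 0.2025/(0.08206×0.01668) = 0.2025/0.0013688 = 147.9 K

T_B ≈ 147.9 K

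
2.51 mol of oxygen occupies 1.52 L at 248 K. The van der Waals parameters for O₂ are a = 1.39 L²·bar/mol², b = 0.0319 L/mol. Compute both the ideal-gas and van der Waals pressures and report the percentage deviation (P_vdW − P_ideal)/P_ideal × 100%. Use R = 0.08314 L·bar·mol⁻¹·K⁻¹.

Ideal: P_ideal = nRT/V = (2.51)(0.08314)(248)/1.52 = 34.0480 bar
vdW: P = nRT/(V − nb) − a n²/V² = 51.7530/1.43993 − 8.75714/2.31040 = 35.9413 − 3.79031 = 32.1510 bar
% deviation = (32.1510 − 34.0480)/34.0480 × 100% = -5.57%

-5.57 %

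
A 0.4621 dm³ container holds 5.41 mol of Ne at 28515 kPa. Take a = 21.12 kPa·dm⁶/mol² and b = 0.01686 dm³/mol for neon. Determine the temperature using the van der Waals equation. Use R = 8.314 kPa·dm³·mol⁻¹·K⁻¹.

T ≈ 259.0 K

T = (P + a n²/V²)(V − nb)/(nR)
P + a n²/V² = 28515 + (21.12)(5.41)²/(0.4621)² = 31410 kPa
V − nb = 0.4621 − (5.41)(0.01686) = 0.37089 dm³
T = (31410)(0.37089)/((5.41)(8.314)) = 259.0 K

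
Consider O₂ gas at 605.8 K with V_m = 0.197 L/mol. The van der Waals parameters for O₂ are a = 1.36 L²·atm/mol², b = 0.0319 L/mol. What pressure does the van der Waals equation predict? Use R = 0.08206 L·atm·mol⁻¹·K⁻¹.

P ≈ 266.1 atm

P = RT/(V_m − b) − a/V_m²
RT/(V_m − b) = (0.08206)(605.8)/(0.197 − 0.0319) = 49.712/0.16510 = 301.10 atm
a/V_m² = 1.36/(0.197)² = 35.043 atm
P = 301.10 − 35.043 = 266.1 atm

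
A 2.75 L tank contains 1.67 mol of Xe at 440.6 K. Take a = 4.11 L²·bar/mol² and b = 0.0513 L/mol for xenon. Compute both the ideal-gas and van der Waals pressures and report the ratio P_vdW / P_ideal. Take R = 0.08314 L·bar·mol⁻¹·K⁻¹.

P_vdW / P_ideal ≈ 0.9640

Ideal: P_ideal = nRT/V = (1.67)(0.08314)(440.6)/2.75 = 22.2453 bar
vdW: P = nRT/(V − nb) − a n²/V² = 61.1746/2.66433 − 11.4624/7.56250 = 22.9606 − 1.51569 = 21.4449 bar
Ratio = 21.4449/22.2453 = 0.9640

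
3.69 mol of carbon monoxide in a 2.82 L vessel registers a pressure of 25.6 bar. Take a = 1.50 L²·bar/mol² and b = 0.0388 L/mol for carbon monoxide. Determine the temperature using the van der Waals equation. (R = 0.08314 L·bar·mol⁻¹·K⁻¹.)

T ≈ 245.8 K

T = (P + a n²/V²)(V − nb)/(nR)
P + a n²/V² = 25.6 + (1.50)(3.69)²/(2.82)² = 28.168 bar
V − nb = 2.82 − (3.69)(0.0388) = 2.6768 L
T = (28.168)(2.6768)/((3.69)(0.08314)) = 245.8 K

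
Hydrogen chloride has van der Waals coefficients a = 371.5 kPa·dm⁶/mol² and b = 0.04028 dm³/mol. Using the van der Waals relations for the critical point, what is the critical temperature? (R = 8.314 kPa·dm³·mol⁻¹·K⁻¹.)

For a van der Waals gas, T_c = 8a/(27Rb).
T_c = 8×371.5/(27×8.314×0.04028) = 2972.0/9.0420 = 328.7 K

T_c ≈ 328.7 K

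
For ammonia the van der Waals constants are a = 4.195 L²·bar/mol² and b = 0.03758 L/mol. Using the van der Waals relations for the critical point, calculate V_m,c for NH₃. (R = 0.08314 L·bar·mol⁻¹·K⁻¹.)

For a van der Waals gas, V_m,c = 3b.
V_m,c = 3×0.03758 = 0.1127 L/mol

V_m,c ≈ 0.1127 L/mol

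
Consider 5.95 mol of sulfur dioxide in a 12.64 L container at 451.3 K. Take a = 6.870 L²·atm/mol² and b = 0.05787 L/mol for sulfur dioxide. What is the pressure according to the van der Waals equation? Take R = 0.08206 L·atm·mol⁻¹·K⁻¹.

P = nRT/(V − nb) − a n²/V²
nRT/(V − nb) = (5.95)(0.08206)(451.3)/(12.64 − 5.95×0.05787) = 220.35/12.296 = 17.920 atm
a n²/V² = (6.870)(5.95)²/(12.64)² = 1.5223 atm
P = 17.920 − 1.5223 = 16.40 atm

P ≈ 16.40 atm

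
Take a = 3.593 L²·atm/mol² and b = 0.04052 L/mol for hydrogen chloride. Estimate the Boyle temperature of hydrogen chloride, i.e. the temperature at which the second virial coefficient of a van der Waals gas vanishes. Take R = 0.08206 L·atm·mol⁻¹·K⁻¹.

T_B ≈ 1081 K

For a van der Waals gas the second virial coefficient B₂ = b − a/(RT) vanishes at T_B = a/(Rb).
T_B = 3.593/(0.08206×0.04052) = 3.593/0.0033251 = 1081 K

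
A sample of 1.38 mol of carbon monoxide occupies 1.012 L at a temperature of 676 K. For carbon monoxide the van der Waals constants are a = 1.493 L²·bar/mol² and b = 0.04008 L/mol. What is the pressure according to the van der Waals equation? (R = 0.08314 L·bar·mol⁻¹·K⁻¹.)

P = nRT/(V − nb) − a n²/V²
nRT/(V − nb) = (1.38)(0.08314)(676)/(1.012 − 1.38×0.04008) = 77.560/0.95669 = 81.071 bar
a n²/V² = (1.493)(1.38)²/(1.012)² = 2.7762 bar
P = 81.071 − 2.7762 = 78.29 bar

P ≈ 78.29 bar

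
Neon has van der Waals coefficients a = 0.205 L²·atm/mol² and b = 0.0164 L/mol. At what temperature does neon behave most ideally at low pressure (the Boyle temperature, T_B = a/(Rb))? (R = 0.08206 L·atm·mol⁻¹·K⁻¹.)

For a van der Waals gas the second virial coefficient B₂ = b − a/(RT) vanishes at T_B = a/(Rb).
T_B = 0.205/(0.08206×0.0164) = 0.205/0.0013458 = 152.3 K

T_B ≈ 152.3 K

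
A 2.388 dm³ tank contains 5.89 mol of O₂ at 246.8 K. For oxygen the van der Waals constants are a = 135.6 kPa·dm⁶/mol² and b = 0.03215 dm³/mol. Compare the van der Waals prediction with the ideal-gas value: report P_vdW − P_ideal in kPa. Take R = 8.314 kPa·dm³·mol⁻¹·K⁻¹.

Ideal: P_ideal = nRT/V = (5.89)(8.314)(246.8)/2.388 = 5061.00 kPa
vdW: P = nRT/(V − nb) − a n²/V² = 12085.7/2.19864 − 4704.25/5.70254 = 5496.90 − 824.939 = 4671.96 kPa
ΔP = 4671.96 − 5061.00 = -389.0 kPa

ΔP ≈ -389.0 kPa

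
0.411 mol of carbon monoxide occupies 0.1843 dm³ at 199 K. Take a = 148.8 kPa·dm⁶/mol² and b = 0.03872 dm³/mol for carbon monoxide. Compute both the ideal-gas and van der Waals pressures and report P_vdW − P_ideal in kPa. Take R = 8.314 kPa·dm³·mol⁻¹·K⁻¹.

ΔP ≈ -391.3 kPa

Ideal: P_ideal = nRT/V = (0.411)(8.314)(199)/0.1843 = 3689.60 kPa
vdW: P = nRT/(V − nb) − a n²/V² = 679.994/0.168386 − 25.1354/0.0339665 = 4038.30 − 740.006 = 3298.29 kPa
ΔP = 3298.29 − 3689.60 = -391.3 kPa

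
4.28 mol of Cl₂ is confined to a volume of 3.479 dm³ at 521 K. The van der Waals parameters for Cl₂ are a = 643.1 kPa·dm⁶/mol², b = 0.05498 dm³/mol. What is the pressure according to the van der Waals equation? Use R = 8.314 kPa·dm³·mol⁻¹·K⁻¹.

P ≈ 4742 kPa

P = nRT/(V − nb) − a n²/V²
nRT/(V − nb) = (4.28)(8.314)(521)/(3.479 − 4.28×0.05498) = 18539/3.2437 = 5715.4 kPa
a n²/V² = (643.1)(4.28)²/(3.479)² = 973.32 kPa
P = 5715.4 − 973.32 = 4742 kPa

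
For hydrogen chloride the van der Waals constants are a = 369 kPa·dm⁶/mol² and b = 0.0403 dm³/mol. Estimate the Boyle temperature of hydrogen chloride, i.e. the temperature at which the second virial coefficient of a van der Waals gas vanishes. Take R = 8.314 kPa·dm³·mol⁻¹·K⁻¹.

For a van der Waals gas the second virial coefficient B₂ = b − a/(RT) vanishes at T_B = a/(Rb).
T_B = 369/(8.314×0.0403) = 369/0.33505 = 1101 K

T_B ≈ 1101 K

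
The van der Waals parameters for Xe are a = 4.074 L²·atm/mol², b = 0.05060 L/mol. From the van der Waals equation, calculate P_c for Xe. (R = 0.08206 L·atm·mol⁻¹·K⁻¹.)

For a van der Waals gas, P_c = a/(27b²).
P_c = 4.074/(27×(0.05060)²) = 4.074/0.069130 = 58.93 atm

P_c ≈ 58.93 atm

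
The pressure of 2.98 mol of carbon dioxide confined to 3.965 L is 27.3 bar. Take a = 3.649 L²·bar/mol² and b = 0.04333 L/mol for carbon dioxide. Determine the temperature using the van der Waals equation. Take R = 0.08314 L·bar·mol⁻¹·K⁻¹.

T = (P + a n²/V²)(V − nb)/(nR)
P + a n²/V² = 27.3 + (3.649)(2.98)²/(3.965)² = 29.361 bar
V − nb = 3.965 − (2.98)(0.04333) = 3.8359 L
T = (29.361)(3.8359)/((2.98)(0.08314)) = 454.6 K

T ≈ 454.6 K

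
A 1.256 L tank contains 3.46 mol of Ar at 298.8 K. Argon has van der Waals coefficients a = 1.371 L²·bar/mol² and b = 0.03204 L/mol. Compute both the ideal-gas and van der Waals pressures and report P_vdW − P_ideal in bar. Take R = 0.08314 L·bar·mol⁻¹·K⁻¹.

ΔP ≈ -3.779 bar

Ideal: P_ideal = nRT/V = (3.46)(0.08314)(298.8)/1.256 = 68.4348 bar
vdW: P = nRT/(V − nb) − a n²/V² = 85.9541/1.14514 − 16.4131/1.57754 = 75.0599 − 10.4042 = 64.6557 bar
ΔP = 64.6557 − 68.4348 = -3.779 bar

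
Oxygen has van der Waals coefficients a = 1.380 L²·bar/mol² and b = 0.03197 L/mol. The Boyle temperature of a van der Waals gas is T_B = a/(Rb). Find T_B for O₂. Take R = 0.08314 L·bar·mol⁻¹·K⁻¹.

For a van der Waals gas the second virial coefficient B₂ = b − a/(RT) vanishes at T_B = a/(Rb).
T_B = 1.380/(0.08314×0.03197) = 1.380/0.0026580 = 519.2 K

T_B ≈ 519.2 K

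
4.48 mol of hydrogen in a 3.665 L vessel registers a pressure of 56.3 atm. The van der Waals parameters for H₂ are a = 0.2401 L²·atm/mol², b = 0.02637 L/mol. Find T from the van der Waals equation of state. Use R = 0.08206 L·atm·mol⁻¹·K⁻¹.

T = (P + a n²/V²)(V − nb)/(nR)
P + a n²/V² = 56.3 + (0.2401)(4.48)²/(3.665)² = 56.659 atm
V − nb = 3.665 − (4.48)(0.02637) = 3.5469 L
T = (56.659)(3.5469)/((4.48)(0.08206)) = 546.6 K

T ≈ 546.6 K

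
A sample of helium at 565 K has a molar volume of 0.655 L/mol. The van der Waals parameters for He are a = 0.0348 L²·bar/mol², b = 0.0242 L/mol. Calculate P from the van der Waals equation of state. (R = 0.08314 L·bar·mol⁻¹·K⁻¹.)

P ≈ 74.39 bar

P = RT/(V_m − b) − a/V_m²
RT/(V_m − b) = (0.08314)(565)/(0.655 − 0.0242) = 46.974/0.63080 = 74.467 bar
a/V_m² = 0.0348/(0.655)² = 0.081114 bar
P = 74.467 − 0.081114 = 74.39 bar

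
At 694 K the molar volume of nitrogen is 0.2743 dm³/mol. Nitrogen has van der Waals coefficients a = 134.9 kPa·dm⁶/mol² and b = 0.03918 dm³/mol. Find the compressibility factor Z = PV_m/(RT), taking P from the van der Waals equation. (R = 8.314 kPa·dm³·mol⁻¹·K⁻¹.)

P = RT/(V_m − b) − a/V_m² = (8.314)(694)/(0.2743 − 0.03918) − 134.9/(0.2743)²
  = 5769.9/0.23512 − 1792.9 = 24540 − 1792.9 = 22747 kPa
Z = PV_m/(RT) = (22747)(0.2743)/((8.314)(694)) = 6239.5/5769.9 = 1.081

Z ≈ 1.081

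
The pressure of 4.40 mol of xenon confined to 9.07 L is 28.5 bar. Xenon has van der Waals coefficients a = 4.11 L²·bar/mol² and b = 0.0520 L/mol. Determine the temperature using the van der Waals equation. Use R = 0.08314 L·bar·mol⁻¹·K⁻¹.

T = (P + a n²/V²)(V − nb)/(nR)
P + a n²/V² = 28.5 + (4.11)(4.40)²/(9.07)² = 29.467 bar
V − nb = 9.07 − (4.40)(0.0520) = 8.8412 L
T = (29.467)(8.8412)/((4.40)(0.08314)) = 712.2 K

T ≈ 712.2 K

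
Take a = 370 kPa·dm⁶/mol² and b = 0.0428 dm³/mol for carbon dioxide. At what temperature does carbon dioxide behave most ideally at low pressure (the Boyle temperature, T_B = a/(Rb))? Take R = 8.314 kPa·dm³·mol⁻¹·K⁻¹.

T_B ≈ 1040 K

For a van der Waals gas the second virial coefficient B₂ = b − a/(RT) vanishes at T_B = a/(Rb).
T_B = 370/(8.314×0.0428) = 370/0.35584 = 1040 K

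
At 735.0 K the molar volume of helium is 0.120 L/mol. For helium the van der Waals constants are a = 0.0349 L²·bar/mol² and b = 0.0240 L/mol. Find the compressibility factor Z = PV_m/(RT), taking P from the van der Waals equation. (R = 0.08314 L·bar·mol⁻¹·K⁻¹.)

Z ≈ 1.245

P = RT/(V_m − b) − a/V_m² = (0.08314)(735.0)/(0.120 − 0.0240) − 0.0349/(0.120)²
  = 61.108/0.096000 − 2.4236 = 636.54 − 2.4236 = 634.12 bar
Z = PV_m/(RT) = (634.12)(0.120)/((0.08314)(735.0)) = 76.094/61.108 = 1.245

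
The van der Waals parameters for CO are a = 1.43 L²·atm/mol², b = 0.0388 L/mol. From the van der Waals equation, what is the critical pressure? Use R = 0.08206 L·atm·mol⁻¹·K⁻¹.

P_c ≈ 35.18 atm

For a van der Waals gas, P_c = a/(27b²).
P_c = 1.43/(27×(0.0388)²) = 1.43/0.040647 = 35.18 atm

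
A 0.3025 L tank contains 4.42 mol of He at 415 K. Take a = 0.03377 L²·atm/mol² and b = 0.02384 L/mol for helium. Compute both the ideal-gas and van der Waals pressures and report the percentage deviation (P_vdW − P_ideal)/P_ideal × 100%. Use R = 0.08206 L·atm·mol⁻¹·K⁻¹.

Ideal: P_ideal = nRT/V = (4.42)(0.08206)(415)/0.3025 = 497.596 atm
vdW: P = nRT/(V − nb) − a n²/V² = 150.523/0.197127 − 0.659744/0.0915063 = 763.584 − 7.20982 = 756.374 atm
% deviation = (756.374 − 497.596)/497.596 × 100% = 52.01%

52.01 %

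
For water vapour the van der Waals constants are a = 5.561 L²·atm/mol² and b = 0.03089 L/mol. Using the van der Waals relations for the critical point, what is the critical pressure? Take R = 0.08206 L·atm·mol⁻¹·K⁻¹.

P_c ≈ 215.9 atm

For a van der Waals gas, P_c = a/(27b²).
P_c = 5.561/(27×(0.03089)²) = 5.561/0.025763 = 215.9 atm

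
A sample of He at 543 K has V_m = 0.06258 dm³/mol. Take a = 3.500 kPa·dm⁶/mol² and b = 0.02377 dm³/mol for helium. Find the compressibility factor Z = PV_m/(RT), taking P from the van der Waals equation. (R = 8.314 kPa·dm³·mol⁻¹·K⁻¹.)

Z ≈ 1.600

P = RT/(V_m − b) − a/V_m² = (8.314)(543)/(0.06258 − 0.02377) − 3.500/(0.06258)²
  = 4514.5/0.038810 − 893.71 = 116323 − 893.71 = 115429 kPa
Z = PV_m/(RT) = (115429)(0.06258)/((8.314)(543)) = 7223.5/4514.5 = 1.600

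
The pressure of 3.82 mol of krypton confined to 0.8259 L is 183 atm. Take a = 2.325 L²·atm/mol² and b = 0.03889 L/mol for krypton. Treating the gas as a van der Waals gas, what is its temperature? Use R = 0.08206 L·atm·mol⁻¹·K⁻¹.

T ≈ 502.9 K

T = (P + a n²/V²)(V − nb)/(nR)
P + a n²/V² = 183 + (2.325)(3.82)²/(0.8259)² = 232.74 atm
V − nb = 0.8259 − (3.82)(0.03889) = 0.67734 L
T = (232.74)(0.67734)/((3.82)(0.08206)) = 502.9 K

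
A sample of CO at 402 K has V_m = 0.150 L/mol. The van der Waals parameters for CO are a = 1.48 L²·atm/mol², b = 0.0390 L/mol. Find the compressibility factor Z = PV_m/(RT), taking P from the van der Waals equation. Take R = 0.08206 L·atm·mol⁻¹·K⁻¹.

P = RT/(V_m − b) − a/V_m² = (0.08206)(402)/(0.150 − 0.0390) − 1.48/(0.150)²
  = 32.988/0.11100 − 65.778 = 297.19 − 65.778 = 231.41 atm
Z = PV_m/(RT) = (231.41)(0.150)/((0.08206)(402)) = 34.712/32.988 = 1.052

Z ≈ 1.052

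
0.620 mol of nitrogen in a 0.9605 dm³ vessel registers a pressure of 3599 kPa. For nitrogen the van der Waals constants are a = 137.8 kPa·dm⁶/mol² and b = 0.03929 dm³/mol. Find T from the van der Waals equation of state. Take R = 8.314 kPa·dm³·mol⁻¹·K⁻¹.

T = (P + a n²/V²)(V − nb)/(nR)
P + a n²/V² = 3599 + (137.8)(0.620)²/(0.9605)² = 3656.4 kPa
V − nb = 0.9605 − (0.620)(0.03929) = 0.93614 dm³
T = (3656.4)(0.93614)/((0.620)(8.314)) = 664.0 K

T ≈ 664.0 K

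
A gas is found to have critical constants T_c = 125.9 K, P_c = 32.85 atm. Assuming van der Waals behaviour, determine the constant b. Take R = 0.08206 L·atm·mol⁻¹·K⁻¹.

b ≈ 0.03931 L/mol

From T_c = 8a/(27Rb) and P_c = a/(27b²): b = R T_c/(8 P_c).
b = (0.08206)(125.9)/(8×32.85) = 10.331/262.80 = 0.03931 L/mol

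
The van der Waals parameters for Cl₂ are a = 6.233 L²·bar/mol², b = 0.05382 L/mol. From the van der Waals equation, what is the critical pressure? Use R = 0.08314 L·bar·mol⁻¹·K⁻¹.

P_c ≈ 79.70 bar

For a van der Waals gas, P_c = a/(27b²).
P_c = 6.233/(27×(0.05382)²) = 6.233/0.078208 = 79.70 bar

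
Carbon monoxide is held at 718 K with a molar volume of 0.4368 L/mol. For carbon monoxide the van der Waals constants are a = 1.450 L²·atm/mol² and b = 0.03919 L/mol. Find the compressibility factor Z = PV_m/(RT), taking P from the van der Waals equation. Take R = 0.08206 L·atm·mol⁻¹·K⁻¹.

P = RT/(V_m − b) − a/V_m² = (0.08206)(718)/(0.4368 − 0.03919) − 1.450/(0.4368)²
  = 58.919/0.39761 − 7.5998 = 148.18 − 7.5998 = 140.58 atm
Z = PV_m/(RT) = (140.58)(0.4368)/((0.08206)(718)) = 61.405/58.919 = 1.042

Z ≈ 1.042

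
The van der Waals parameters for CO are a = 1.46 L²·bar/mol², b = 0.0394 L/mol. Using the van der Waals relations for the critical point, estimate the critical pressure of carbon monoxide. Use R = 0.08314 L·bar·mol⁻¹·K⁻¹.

For a van der Waals gas, P_c = a/(27b²).
P_c = 1.46/(27×(0.0394)²) = 1.46/0.041914 = 34.83 bar

P_c ≈ 34.83 bar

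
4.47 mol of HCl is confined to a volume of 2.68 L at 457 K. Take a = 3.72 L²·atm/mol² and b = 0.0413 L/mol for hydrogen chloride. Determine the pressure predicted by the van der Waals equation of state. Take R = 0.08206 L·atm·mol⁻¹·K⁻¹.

P ≈ 56.83 atm

P = nRT/(V − nb) − a n²/V²
nRT/(V − nb) = (4.47)(0.08206)(457)/(2.68 − 4.47×0.0413) = 167.63/2.4954 = 67.176 atm
a n²/V² = (3.72)(4.47)²/(2.68)² = 10.349 atm
P = 67.176 − 10.349 = 56.83 atm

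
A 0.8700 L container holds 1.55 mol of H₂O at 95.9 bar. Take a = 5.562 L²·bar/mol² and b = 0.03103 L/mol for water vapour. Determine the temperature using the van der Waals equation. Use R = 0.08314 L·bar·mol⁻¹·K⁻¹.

T = (P + a n²/V²)(V − nb)/(nR)
P + a n²/V² = 95.9 + (5.562)(1.55)²/(0.8700)² = 113.55 bar
V − nb = 0.8700 − (1.55)(0.03103) = 0.82190 L
T = (113.55)(0.82190)/((1.55)(0.08314)) = 724.2 K

T ≈ 724.2 K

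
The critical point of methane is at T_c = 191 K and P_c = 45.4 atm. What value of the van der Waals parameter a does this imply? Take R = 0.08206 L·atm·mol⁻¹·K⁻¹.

From T_c = 8a/(27Rb) and P_c = a/(27b²): a = 27 R² T_c²/(64 P_c).
a = 27×(0.08206)²×(191)²/(64×45.4) = 6632.7/2905.6 = 2.283 L²·atm/mol²

a ≈ 2.283 L²·atm/mol²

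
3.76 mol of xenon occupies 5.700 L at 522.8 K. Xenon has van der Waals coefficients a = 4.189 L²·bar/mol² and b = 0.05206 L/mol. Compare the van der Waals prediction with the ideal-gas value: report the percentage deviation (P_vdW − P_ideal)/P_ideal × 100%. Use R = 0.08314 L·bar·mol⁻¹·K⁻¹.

Ideal: P_ideal = nRT/V = (3.76)(0.08314)(522.8)/5.700 = 28.6720 bar
vdW: P = nRT/(V − nb) − a n²/V² = 163.431/5.50425 − 59.2224/32.4900 = 29.6918 − 1.82279 = 27.8690 bar
% deviation = (27.8690 − 28.6720)/28.6720 × 100% = -2.80%

-2.80 %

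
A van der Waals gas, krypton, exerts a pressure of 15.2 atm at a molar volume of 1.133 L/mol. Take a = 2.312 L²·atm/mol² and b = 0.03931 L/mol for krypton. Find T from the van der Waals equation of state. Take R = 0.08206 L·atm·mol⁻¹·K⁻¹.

T ≈ 226.6 K

T = (P + a/V_m²)(V_m − b)/R
P + a/V_m² = 15.2 + 2.312/(1.133)² = 17.001 atm
V_m − b = 1.133 − 0.03931 = 1.0937 L/mol
T = (17.001)(1.0937)/0.08206 = 226.6 K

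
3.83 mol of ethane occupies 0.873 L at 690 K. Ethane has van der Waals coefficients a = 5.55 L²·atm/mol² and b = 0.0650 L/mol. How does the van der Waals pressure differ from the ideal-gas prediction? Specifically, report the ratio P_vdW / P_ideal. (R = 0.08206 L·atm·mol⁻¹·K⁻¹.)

Ideal: P_ideal = nRT/V = (3.83)(0.08206)(690)/0.873 = 248.408 atm
vdW: P = nRT/(V − nb) − a n²/V² = 216.860/0.624050 − 81.4124/0.762129 = 347.504 − 106.822 = 240.682 atm
Ratio = 240.682/248.408 = 0.9689

P_vdW / P_ideal ≈ 0.9689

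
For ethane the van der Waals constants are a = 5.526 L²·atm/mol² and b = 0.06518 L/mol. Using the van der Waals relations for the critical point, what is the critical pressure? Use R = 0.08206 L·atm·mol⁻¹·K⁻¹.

P_c ≈ 48.17 atm

For a van der Waals gas, P_c = a/(27b²).
P_c = 5.526/(27×(0.06518)²) = 5.526/0.11471 = 48.17 atm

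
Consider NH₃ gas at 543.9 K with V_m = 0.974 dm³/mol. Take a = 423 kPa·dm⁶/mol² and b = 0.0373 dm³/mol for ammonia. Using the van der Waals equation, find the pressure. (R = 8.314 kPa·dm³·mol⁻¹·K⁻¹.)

P = RT/(V_m − b) − a/V_m²
RT/(V_m − b) = (8.314)(543.9)/(0.974 − 0.0373) = 4522.0/0.93670 = 4827.6 kPa
a/V_m² = 423/(0.974)² = 445.88 kPa
P = 4827.6 − 445.88 = 4382 kPa

P ≈ 4382 kPa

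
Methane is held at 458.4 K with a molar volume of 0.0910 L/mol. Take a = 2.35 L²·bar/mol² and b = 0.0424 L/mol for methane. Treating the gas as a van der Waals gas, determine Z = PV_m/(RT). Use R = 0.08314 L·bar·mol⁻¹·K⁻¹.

P = RT/(V_m − b) − a/V_m² = (0.08314)(458.4)/(0.0910 − 0.0424) − 2.35/(0.0910)²
  = 38.111/0.048600 − 283.78 = 784.18 − 283.78 = 500.40 bar
Z = PV_m/(RT) = (500.40)(0.0910)/((0.08314)(458.4)) = 45.536/38.111 = 1.195

Z ≈ 1.195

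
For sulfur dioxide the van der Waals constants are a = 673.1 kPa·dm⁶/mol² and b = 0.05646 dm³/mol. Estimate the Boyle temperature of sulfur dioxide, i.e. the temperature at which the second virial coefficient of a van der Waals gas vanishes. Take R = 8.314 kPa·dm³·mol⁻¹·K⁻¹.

For a van der Waals gas the second virial coefficient B₂ = b − a/(RT) vanishes at T_B = a/(Rb).
T_B = 673.1/(8.314×0.05646) = 673.1/0.46941 = 1434 K

T_B ≈ 1434 K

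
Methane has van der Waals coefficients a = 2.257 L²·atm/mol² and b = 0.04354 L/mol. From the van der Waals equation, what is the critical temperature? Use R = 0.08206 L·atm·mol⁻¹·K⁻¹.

T_c ≈ 187.2 K

For a van der Waals gas, T_c = 8a/(27Rb).
T_c = 8×2.257/(27×0.08206×0.04354) = 18.056/0.096468 = 187.2 K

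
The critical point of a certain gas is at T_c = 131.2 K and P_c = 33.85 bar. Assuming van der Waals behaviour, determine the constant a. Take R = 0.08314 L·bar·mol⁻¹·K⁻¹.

a ≈ 1.483 L²·bar/mol²

From T_c = 8a/(27Rb) and P_c = a/(27b²): a = 27 R² T_c²/(64 P_c).
a = 27×(0.08314)²×(131.2)²/(64×33.85) = 3212.6/2166.4 = 1.483 L²·bar/mol²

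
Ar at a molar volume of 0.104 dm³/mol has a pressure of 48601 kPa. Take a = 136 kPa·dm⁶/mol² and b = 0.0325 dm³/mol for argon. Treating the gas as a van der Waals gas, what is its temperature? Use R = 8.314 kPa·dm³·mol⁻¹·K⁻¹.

T = (P + a/V_m²)(V_m − b)/R
P + a/V_m² = 48601 + 136/(0.104)² = 61175 kPa
V_m − b = 0.104 − 0.0325 = 0.071500 dm³/mol
T = (61175)(0.071500)/8.314 = 526.1 K

T ≈ 526.1 K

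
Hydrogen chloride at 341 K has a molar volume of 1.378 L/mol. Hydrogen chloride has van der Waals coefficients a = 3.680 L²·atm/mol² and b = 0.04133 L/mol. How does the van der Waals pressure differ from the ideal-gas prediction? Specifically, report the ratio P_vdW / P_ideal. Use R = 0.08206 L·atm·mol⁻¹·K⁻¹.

P_vdW / P_ideal ≈ 0.9355

Ideal: P_ideal = RT/V_m = (0.08206)(341)/1.378 = 20.3066 atm
vdW: P = RT/(V_m − b) − a/V_m² = 27.9825/1.33667 − 3.680/1.89888 = 20.9345 − 1.93798 = 18.9965 atm
Ratio = 18.9965/20.3066 = 0.9355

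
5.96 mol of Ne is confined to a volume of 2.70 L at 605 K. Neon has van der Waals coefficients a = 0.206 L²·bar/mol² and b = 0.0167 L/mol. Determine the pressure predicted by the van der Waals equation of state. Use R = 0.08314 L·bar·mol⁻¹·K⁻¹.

P ≈ 114.3 bar

P = nRT/(V − nb) − a n²/V²
nRT/(V − nb) = (5.96)(0.08314)(605)/(2.70 − 5.96×0.0167) = 299.79/2.6005 = 115.28 bar
a n²/V² = (0.206)(5.96)²/(2.70)² = 1.0038 bar
P = 115.28 − 1.0038 = 114.3 bar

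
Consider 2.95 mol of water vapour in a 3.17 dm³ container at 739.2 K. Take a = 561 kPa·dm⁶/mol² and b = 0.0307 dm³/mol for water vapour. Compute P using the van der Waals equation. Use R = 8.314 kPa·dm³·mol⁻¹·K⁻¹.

P ≈ 5402 kPa

P = nRT/(V − nb) − a n²/V²
nRT/(V − nb) = (2.95)(8.314)(739.2)/(3.17 − 2.95×0.0307) = 18130/3.0794 = 5887.5 kPa
a n²/V² = (561)(2.95)²/(3.17)² = 485.83 kPa
P = 5887.5 − 485.83 = 5402 kPa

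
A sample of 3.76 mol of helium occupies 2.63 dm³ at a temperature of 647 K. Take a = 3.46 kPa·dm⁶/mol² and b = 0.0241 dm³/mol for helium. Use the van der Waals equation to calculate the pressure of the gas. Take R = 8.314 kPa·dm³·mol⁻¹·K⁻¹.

P ≈ 7958 kPa

P = nRT/(V − nb) − a n²/V²
nRT/(V − nb) = (3.76)(8.314)(647)/(2.63 − 3.76×0.0241) = 20226/2.5394 = 7964.9 kPa
a n²/V² = (3.46)(3.76)²/(2.63)² = 7.0720 kPa
P = 7964.9 − 7.0720 = 7958 kPa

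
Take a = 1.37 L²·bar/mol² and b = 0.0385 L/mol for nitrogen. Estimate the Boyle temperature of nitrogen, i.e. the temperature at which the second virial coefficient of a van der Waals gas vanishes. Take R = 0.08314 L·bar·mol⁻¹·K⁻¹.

T_B ≈ 428.0 K

For a van der Waals gas the second virial coefficient B₂ = b − a/(RT) vanishes at T_B = a/(Rb).
T_B = 1.37/(0.08314×0.0385) = 1.37/0.0032009 = 428.0 K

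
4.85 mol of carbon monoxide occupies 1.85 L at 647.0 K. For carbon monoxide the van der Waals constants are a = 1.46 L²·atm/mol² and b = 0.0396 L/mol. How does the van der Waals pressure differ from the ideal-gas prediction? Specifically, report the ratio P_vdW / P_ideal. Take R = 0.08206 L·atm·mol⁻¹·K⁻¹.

P_vdW / P_ideal ≈ 1.044

Ideal: P_ideal = nRT/V = (4.85)(0.08206)(647.0)/1.85 = 139.189 atm
vdW: P = nRT/(V − nb) − a n²/V² = 257.500/1.65794 − 34.3429/3.42250 = 155.313 − 10.0344 = 145.279 atm
Ratio = 145.279/139.189 = 1.044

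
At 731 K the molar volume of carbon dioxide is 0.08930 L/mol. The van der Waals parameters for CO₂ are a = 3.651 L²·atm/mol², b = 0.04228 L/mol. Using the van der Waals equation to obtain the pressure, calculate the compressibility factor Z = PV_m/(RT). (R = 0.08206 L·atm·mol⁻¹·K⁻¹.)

P = RT/(V_m − b) − a/V_m² = (0.08206)(731)/(0.08930 − 0.04228) − 3.651/(0.08930)²
  = 59.986/0.047020 − 457.83 = 1275.8 − 457.83 = 818.0 atm
Z = PV_m/(RT) = (818.0)(0.08930)/((0.08206)(731)) = 73.047/59.986 = 1.218

Z ≈ 1.218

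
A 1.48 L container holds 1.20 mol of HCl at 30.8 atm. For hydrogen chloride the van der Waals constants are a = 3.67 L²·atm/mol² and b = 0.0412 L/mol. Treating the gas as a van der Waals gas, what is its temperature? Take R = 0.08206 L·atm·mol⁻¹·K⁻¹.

T ≈ 482.5 K

T = (P + a n²/V²)(V − nb)/(nR)
P + a n²/V² = 30.8 + (3.67)(1.20)²/(1.48)² = 33.213 atm
V − nb = 1.48 − (1.20)(0.0412) = 1.4306 L
T = (33.213)(1.4306)/((1.20)(0.08206)) = 482.5 K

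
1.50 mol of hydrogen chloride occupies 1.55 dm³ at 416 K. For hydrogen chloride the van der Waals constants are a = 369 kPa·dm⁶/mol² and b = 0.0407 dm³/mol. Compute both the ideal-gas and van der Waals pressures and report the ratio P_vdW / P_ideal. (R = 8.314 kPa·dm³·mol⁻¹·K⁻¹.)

Ideal: P_ideal = nRT/V = (1.50)(8.314)(416)/1.55 = 3347.06 kPa
vdW: P = nRT/(V − nb) − a n²/V² = 5187.94/1.48895 − 830.250/2.40250 = 3484.29 − 345.578 = 3138.71 kPa
Ratio = 3138.71/3347.06 = 0.9378

P_vdW / P_ideal ≈ 0.9378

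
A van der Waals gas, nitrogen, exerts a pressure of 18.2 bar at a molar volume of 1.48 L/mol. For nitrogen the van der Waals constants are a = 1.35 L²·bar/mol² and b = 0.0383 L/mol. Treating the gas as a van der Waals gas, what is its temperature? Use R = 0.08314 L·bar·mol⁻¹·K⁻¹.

T ≈ 326.3 K

T = (P + a/V_m²)(V_m − b)/R
P + a/V_m² = 18.2 + 1.35/(1.48)² = 18.816 bar
V_m − b = 1.48 − 0.0383 = 1.4417 L/mol
T = (18.816)(1.4417)/0.08314 = 326.3 K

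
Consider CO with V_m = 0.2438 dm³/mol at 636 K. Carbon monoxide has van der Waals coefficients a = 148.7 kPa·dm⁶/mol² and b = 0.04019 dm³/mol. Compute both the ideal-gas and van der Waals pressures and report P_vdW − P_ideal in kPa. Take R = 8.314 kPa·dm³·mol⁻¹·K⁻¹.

Ideal: P_ideal = RT/V_m = (8.314)(636)/0.2438 = 21688.7 kPa
vdW: P = RT/(V_m − b) − a/V_m² = 5287.70/0.203610 − 148.7/0.0594384 = 25969.7 − 2501.75 = 23468.0 kPa
ΔP = 23468.0 − 21688.7 = 1779 kPa

ΔP ≈ 1779 kPa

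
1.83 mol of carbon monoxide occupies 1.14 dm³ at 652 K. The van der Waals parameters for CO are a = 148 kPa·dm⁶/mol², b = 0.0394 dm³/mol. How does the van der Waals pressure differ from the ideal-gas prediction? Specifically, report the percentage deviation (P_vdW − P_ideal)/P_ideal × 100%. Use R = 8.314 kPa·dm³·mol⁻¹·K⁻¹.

Ideal: P_ideal = nRT/V = (1.83)(8.314)(652)/1.14 = 8701.69 kPa
vdW: P = nRT/(V − nb) − a n²/V² = 9919.93/1.06790 − 495.637/1.29960 = 9289.19 − 381.377 = 8907.81 kPa
% deviation = (8907.81 − 8701.69)/8701.69 × 100% = 2.37%

2.37 %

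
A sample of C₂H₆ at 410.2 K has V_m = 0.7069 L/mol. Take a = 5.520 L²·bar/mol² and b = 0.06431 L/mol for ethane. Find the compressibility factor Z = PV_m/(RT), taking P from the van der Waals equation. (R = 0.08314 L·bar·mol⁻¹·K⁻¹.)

P = RT/(V_m − b) − a/V_m² = (0.08314)(410.2)/(0.7069 − 0.06431) − 5.520/(0.7069)²
  = 34.104/0.64259 − 11.046 = 53.073 − 11.046 = 42.027 bar
Z = PV_m/(RT) = (42.027)(0.7069)/((0.08314)(410.2)) = 29.709/34.104 = 0.8711

Z ≈ 0.8711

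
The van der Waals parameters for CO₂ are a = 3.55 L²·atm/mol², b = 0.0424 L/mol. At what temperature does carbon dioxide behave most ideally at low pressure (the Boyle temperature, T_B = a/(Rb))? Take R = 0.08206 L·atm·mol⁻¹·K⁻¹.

For a van der Waals gas the second virial coefficient B₂ = b − a/(RT) vanishes at T_B = a/(Rb).
T_B = 3.55/(0.08206×0.0424) = 3.55/0.0034793 = 1020 K

T_B ≈ 1020 K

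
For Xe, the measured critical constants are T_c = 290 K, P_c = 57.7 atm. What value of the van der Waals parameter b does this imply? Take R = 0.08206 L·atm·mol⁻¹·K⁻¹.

b ≈ 0.05155 L/mol

From T_c = 8a/(27Rb) and P_c = a/(27b²): b = R T_c/(8 P_c).
b = (0.08206)(290)/(8×57.7) = 23.797/461.60 = 0.05155 L/mol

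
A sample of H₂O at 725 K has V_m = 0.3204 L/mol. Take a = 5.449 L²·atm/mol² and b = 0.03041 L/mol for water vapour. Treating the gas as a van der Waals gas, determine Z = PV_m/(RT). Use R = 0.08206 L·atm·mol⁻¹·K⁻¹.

P = RT/(V_m − b) − a/V_m² = (0.08206)(725)/(0.3204 − 0.03041) − 5.449/(0.3204)²
  = 59.494/0.28999 − 53.080 = 205.16 − 53.080 = 152.08 atm
Z = PV_m/(RT) = (152.08)(0.3204)/((0.08206)(725)) = 48.726/59.494 = 0.8190

Z ≈ 0.8190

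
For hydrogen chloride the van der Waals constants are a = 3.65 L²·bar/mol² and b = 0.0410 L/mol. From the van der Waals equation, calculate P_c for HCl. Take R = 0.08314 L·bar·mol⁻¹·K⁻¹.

For a van der Waals gas, P_c = a/(27b²).
P_c = 3.65/(27×(0.0410)²) = 3.65/0.045387 = 80.42 bar

P_c ≈ 80.42 bar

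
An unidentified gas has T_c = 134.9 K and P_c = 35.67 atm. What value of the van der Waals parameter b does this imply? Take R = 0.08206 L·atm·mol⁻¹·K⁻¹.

b ≈ 0.03879 L/mol

From T_c = 8a/(27Rb) and P_c = a/(27b²): b = R T_c/(8 P_c).
b = (0.08206)(134.9)/(8×35.67) = 11.070/285.36 = 0.03879 L/mol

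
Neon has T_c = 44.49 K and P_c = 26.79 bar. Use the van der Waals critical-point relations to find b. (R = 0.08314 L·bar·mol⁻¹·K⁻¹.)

b ≈ 0.01726 L/mol

From T_c = 8a/(27Rb) and P_c = a/(27b²): b = R T_c/(8 P_c).
b = (0.08314)(44.49)/(8×26.79) = 3.6989/214.32 = 0.01726 L/mol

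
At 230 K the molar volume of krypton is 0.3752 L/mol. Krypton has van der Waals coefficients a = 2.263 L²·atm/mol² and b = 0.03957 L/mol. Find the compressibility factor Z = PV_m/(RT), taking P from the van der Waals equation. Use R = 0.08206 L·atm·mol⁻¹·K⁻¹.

P = RT/(V_m − b) − a/V_m² = (0.08206)(230)/(0.3752 − 0.03957) − 2.263/(0.3752)²
  = 18.874/0.33563 − 16.075 = 56.235 − 16.075 = 40.160 atm
Z = PV_m/(RT) = (40.160)(0.3752)/((0.08206)(230)) = 15.068/18.874 = 0.7983

Z ≈ 0.7983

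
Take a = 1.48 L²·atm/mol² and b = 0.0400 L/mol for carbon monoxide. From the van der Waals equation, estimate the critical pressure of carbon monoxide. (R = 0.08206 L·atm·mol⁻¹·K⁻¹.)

For a van der Waals gas, P_c = a/(27b²).
P_c = 1.48/(27×(0.0400)²) = 1.48/0.043200 = 34.26 atm

P_c ≈ 34.26 atm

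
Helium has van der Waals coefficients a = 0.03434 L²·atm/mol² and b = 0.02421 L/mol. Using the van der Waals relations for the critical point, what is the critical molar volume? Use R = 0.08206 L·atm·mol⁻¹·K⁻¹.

For a van der Waals gas, V_m,c = 3b.
V_m,c = 3×0.02421 = 0.07263 L/mol

V_m,c ≈ 0.07263 L/mol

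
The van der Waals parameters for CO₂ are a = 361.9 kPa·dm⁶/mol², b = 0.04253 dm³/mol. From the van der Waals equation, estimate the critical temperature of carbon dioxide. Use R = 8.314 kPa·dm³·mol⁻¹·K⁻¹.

T_c ≈ 303.3 K

For a van der Waals gas, T_c = 8a/(27Rb).
T_c = 8×361.9/(27×8.314×0.04253) = 2895.2/9.5470 = 303.3 K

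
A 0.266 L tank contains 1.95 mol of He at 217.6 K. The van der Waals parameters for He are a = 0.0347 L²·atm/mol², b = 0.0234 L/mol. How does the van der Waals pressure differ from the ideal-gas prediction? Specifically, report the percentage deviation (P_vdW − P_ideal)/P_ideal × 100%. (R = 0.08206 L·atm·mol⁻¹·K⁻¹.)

Ideal: P_ideal = nRT/V = (1.95)(0.08206)(217.6)/0.266 = 130.901 atm
vdW: P = nRT/(V − nb) − a n²/V² = 34.8197/0.220370 − 0.131947/0.0707560 = 158.006 − 1.86482 = 156.141 atm
% deviation = (156.141 − 130.901)/130.901 × 100% = 19.28%

19.28 %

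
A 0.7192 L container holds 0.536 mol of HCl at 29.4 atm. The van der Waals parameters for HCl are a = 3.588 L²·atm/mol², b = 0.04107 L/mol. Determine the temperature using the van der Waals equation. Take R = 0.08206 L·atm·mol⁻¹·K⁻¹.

T = (P + a n²/V²)(V − nb)/(nR)
P + a n²/V² = 29.4 + (3.588)(0.536)²/(0.7192)² = 31.393 atm
V − nb = 0.7192 − (0.536)(0.04107) = 0.69719 L
T = (31.393)(0.69719)/((0.536)(0.08206)) = 497.6 K

T ≈ 497.6 K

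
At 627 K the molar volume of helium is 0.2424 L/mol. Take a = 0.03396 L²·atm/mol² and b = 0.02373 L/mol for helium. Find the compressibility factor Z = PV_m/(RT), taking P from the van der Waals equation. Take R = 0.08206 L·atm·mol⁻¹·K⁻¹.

Z ≈ 1.106

P = RT/(V_m − b) − a/V_m² = (0.08206)(627)/(0.2424 − 0.02373) − 0.03396/(0.2424)²
  = 51.452/0.21867 − 0.57797 = 235.30 − 0.57797 = 234.72 atm
Z = PV_m/(RT) = (234.72)(0.2424)/((0.08206)(627)) = 56.896/51.452 = 1.106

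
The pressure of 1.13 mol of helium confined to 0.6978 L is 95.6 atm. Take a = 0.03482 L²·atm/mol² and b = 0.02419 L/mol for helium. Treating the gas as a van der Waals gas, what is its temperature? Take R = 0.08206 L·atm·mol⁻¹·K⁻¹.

T ≈ 691.9 K

T = (P + a n²/V²)(V − nb)/(nR)
P + a n²/V² = 95.6 + (0.03482)(1.13)²/(0.6978)² = 95.691 atm
V − nb = 0.6978 − (1.13)(0.02419) = 0.67047 L
T = (95.691)(0.67047)/((1.13)(0.08206)) = 691.9 K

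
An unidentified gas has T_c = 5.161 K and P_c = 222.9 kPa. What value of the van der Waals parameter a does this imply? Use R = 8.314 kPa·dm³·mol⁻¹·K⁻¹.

a ≈ 3.485 kPa·dm⁶/mol²

From T_c = 8a/(27Rb) and P_c = a/(27b²): a = 27 R² T_c²/(64 P_c).
a = 27×(8.314)²×(5.161)²/(64×222.9) = 49711/14266 = 3.485 kPa·dm⁶/mol²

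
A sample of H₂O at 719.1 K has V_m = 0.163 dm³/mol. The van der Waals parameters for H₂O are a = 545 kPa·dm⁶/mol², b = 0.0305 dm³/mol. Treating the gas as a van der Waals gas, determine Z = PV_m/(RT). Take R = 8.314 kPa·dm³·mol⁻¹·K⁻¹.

P = RT/(V_m − b) − a/V_m² = (8.314)(719.1)/(0.163 − 0.0305) − 545/(0.163)²
  = 5978.6/0.13250 − 20513 = 45122 − 20513 = 24609 kPa
Z = PV_m/(RT) = (24609)(0.163)/((8.314)(719.1)) = 4011.3/5978.6 = 0.6709

Z ≈ 0.6709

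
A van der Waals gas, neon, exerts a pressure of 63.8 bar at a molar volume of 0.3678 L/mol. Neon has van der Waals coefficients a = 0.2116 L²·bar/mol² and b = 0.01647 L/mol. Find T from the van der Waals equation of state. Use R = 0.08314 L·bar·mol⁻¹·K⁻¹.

T ≈ 276.2 K

T = (P + a/V_m²)(V_m − b)/R
P + a/V_m² = 63.8 + 0.2116/(0.3678)² = 65.364 bar
V_m − b = 0.3678 − 0.01647 = 0.35133 L/mol
T = (65.364)(0.35133)/0.08314 = 276.2 K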